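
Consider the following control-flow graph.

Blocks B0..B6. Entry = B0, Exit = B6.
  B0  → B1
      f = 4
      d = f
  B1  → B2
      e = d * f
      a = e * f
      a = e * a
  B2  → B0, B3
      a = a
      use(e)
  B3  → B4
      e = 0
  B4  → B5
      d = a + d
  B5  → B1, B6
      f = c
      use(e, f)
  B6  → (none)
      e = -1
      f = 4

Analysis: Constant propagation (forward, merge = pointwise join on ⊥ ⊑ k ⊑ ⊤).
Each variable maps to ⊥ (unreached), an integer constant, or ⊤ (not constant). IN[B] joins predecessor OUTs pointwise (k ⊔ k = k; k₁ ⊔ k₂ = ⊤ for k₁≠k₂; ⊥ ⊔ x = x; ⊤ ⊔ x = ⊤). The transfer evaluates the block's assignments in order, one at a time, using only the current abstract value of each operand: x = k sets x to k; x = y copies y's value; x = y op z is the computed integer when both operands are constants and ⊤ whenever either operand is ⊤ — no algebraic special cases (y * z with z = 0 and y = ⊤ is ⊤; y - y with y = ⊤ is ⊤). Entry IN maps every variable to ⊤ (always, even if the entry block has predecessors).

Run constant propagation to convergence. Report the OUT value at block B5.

Converged values:
  B0: | IN=(all ⊤) | OUT={d:4, f:4; rest ⊤}
  B1: | IN=(all ⊤) | OUT=(all ⊤)
  B2: | IN=(all ⊤) | OUT=(all ⊤)
  B3: | IN=(all ⊤) | OUT={e:0; rest ⊤}
  B4: | IN={e:0; rest ⊤} | OUT={e:0; rest ⊤}
  B5: | IN={e:0; rest ⊤} | OUT={e:0; rest ⊤}
  B6: | IN={e:0; rest ⊤} | OUT={e:-1, f:4; rest ⊤}

Merge at B5: IN[B5] = OUT[B4] = {a: ⊤, b: ⊤, c: ⊤, d: ⊤, e: 0, f: ⊤}
Applying B5's transfer function to that IN value gives OUT[B5] (row B5 above).

Answer: {a: ⊤, b: ⊤, c: ⊤, d: ⊤, e: 0, f: ⊤}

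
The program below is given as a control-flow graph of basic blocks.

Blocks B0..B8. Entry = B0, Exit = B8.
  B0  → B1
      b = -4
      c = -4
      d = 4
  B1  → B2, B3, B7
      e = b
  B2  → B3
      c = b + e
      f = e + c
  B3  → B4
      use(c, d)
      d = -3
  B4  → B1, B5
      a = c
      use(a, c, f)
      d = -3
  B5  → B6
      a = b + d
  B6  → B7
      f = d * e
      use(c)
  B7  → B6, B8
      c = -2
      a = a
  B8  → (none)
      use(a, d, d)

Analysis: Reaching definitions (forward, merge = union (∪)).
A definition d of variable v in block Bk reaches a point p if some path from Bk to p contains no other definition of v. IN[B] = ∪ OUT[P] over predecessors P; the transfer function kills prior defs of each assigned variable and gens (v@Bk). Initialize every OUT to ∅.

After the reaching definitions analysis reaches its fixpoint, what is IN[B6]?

Fixpoint table:
  B0:  IN={}  OUT={b@B0, c@B0, d@B0}
  B1:  IN={a@B4, b@B0, c@B0, c@B2, d@B0, d@B4, e@B1, f@B2}  OUT={a@B4, b@B0, c@B0, c@B2, d@B0, d@B4, e@B1, f@B2}
  B2:  IN={a@B4, b@B0, c@B0, c@B2, d@B0, d@B4, e@B1, f@B2}  OUT={a@B4, b@B0, c@B2, d@B0, d@B4, e@B1, f@B2}
  B3:  IN={a@B4, b@B0, c@B0, c@B2, d@B0, d@B4, e@B1, f@B2}  OUT={a@B4, b@B0, c@B0, c@B2, d@B3, e@B1, f@B2}
  B4:  IN={a@B4, b@B0, c@B0, c@B2, d@B3, e@B1, f@B2}  OUT={a@B4, b@B0, c@B0, c@B2, d@B4, e@B1, f@B2}
  B5:  IN={a@B4, b@B0, c@B0, c@B2, d@B4, e@B1, f@B2}  OUT={a@B5, b@B0, c@B0, c@B2, d@B4, e@B1, f@B2}
  B6:  IN={a@B5, a@B7, b@B0, c@B0, c@B2, c@B7, d@B0, d@B4, e@B1, f@B2, f@B6}  OUT={a@B5, a@B7, b@B0, c@B0, c@B2, c@B7, d@B0, d@B4, e@B1, f@B6}
  B7:  IN={a@B4, a@B5, a@B7, b@B0, c@B0, c@B2, c@B7, d@B0, d@B4, e@B1, f@B2, f@B6}  OUT={a@B7, b@B0, c@B7, d@B0, d@B4, e@B1, f@B2, f@B6}
  B8:  IN={a@B7, b@B0, c@B7, d@B0, d@B4, e@B1, f@B2, f@B6}  OUT={a@B7, b@B0, c@B7, d@B0, d@B4, e@B1, f@B2, f@B6}

Merge at B6: IN[B6] = OUT[B5] ⊔ OUT[B7] = {a@B5, a@B7, b@B0, c@B0, c@B2, c@B7, d@B0, d@B4, e@B1, f@B2, f@B6}

Answer: {a@B5, a@B7, b@B0, c@B0, c@B2, c@B7, d@B0, d@B4, e@B1, f@B2, f@B6}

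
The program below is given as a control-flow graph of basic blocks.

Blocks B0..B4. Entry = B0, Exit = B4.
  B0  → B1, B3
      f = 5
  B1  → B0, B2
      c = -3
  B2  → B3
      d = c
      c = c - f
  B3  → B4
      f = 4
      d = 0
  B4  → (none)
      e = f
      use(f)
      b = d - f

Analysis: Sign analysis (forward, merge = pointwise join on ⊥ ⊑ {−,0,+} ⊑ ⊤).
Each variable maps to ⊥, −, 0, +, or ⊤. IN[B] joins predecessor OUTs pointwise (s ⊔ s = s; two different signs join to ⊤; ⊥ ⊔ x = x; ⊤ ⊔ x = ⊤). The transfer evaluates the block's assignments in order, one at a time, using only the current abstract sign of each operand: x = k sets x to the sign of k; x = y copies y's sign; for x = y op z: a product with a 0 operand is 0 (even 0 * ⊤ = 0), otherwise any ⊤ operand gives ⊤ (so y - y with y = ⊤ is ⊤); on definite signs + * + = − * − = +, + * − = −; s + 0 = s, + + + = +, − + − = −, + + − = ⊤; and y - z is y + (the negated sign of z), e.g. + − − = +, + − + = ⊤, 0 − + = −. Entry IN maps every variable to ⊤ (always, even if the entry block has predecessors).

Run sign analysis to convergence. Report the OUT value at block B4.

Answer: {a: ⊤, b: -, c: ⊤, d: 0, e: +, f: +}

Working:
Fixpoint table:
  B0:   IN=(all ⊤)   OUT={f:+; rest ⊤}
  B1:   IN={f:+; rest ⊤}   OUT={c:-, f:+; rest ⊤}
  B2:   IN={c:-, f:+; rest ⊤}   OUT={c:-, d:-, f:+; rest ⊤}
  B3:   IN={f:+; rest ⊤}   OUT={d:0, f:+; rest ⊤}
  B4:   IN={d:0, f:+; rest ⊤}   OUT={b:-, d:0, e:+, f:+; rest ⊤}

Merge at B4: IN[B4] = OUT[B3] = {a: ⊤, b: ⊤, c: ⊤, d: 0, e: ⊤, f: +}
Applying B4's transfer function to that IN value gives OUT[B4] (row B4 above).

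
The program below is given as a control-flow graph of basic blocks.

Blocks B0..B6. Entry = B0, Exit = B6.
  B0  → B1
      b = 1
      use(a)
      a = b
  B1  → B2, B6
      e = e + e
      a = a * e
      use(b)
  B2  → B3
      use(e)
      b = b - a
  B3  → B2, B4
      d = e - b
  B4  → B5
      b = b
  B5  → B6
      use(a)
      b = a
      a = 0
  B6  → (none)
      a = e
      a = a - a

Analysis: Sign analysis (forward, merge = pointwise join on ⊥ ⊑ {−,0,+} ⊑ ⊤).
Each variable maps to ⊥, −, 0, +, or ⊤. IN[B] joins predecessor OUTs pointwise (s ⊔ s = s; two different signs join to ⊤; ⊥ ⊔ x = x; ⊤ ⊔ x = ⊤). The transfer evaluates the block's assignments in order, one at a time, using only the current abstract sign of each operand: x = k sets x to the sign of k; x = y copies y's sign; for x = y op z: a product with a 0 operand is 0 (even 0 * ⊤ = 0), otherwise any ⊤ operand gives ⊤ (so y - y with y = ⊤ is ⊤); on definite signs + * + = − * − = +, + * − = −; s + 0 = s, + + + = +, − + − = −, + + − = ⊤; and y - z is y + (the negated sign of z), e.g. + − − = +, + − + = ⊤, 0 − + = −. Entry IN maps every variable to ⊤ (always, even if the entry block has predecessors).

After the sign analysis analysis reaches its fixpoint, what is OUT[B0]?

Per-block solution:
  B0:   IN=(all ⊤)   OUT={a:+, b:+; rest ⊤}
  B1:   IN={a:+, b:+; rest ⊤}   OUT={b:+; rest ⊤}
  B2:   IN=(all ⊤)   OUT=(all ⊤)
  B3:   IN=(all ⊤)   OUT=(all ⊤)
  B4:   IN=(all ⊤)   OUT=(all ⊤)
  B5:   IN=(all ⊤)   OUT={a:0; rest ⊤}
  B6:   IN=(all ⊤)   OUT=(all ⊤)

B0 is the boundary node: IN[B0] = {a: ⊤, b: ⊤, c: ⊤, d: ⊤, e: ⊤, f: ⊤}
Applying B0's transfer function to that IN value gives OUT[B0] (row B0 above).

Answer: {a: +, b: +, c: ⊤, d: ⊤, e: ⊤, f: ⊤}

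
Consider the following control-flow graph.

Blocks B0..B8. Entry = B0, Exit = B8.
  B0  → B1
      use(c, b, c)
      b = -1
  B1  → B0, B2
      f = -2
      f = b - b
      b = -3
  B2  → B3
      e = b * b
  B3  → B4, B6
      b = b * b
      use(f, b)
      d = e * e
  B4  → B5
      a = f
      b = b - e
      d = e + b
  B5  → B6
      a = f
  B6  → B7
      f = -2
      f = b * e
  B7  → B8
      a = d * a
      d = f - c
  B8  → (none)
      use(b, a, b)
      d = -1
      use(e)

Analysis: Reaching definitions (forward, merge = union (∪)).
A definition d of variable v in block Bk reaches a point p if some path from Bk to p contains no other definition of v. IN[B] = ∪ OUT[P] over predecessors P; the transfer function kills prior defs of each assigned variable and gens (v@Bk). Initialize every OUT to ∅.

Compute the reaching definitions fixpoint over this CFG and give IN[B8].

Answer: {a@B7, b@B3, b@B4, d@B7, e@B2, f@B6}

Trace:
Converged values:
  B0:  IN={b@B1, f@B1}  OUT={b@B0, f@B1}
  B1:  IN={b@B0, f@B1}  OUT={b@B1, f@B1}
  B2:  IN={b@B1, f@B1}  OUT={b@B1, e@B2, f@B1}
  B3:  IN={b@B1, e@B2, f@B1}  OUT={b@B3, d@B3, e@B2, f@B1}
  B4:  IN={b@B3, d@B3, e@B2, f@B1}  OUT={a@B4, b@B4, d@B4, e@B2, f@B1}
  B5:  IN={a@B4, b@B4, d@B4, e@B2, f@B1}  OUT={a@B5, b@B4, d@B4, e@B2, f@B1}
  B6:  IN={a@B5, b@B3, b@B4, d@B3, d@B4, e@B2, f@B1}  OUT={a@B5, b@B3, b@B4, d@B3, d@B4, e@B2, f@B6}
  B7:  IN={a@B5, b@B3, b@B4, d@B3, d@B4, e@B2, f@B6}  OUT={a@B7, b@B3, b@B4, d@B7, e@B2, f@B6}
  B8:  IN={a@B7, b@B3, b@B4, d@B7, e@B2, f@B6}  OUT={a@B7, b@B3, b@B4, d@B8, e@B2, f@B6}

Merge at B8: IN[B8] = OUT[B7] = {a@B7, b@B3, b@B4, d@B7, e@B2, f@B6}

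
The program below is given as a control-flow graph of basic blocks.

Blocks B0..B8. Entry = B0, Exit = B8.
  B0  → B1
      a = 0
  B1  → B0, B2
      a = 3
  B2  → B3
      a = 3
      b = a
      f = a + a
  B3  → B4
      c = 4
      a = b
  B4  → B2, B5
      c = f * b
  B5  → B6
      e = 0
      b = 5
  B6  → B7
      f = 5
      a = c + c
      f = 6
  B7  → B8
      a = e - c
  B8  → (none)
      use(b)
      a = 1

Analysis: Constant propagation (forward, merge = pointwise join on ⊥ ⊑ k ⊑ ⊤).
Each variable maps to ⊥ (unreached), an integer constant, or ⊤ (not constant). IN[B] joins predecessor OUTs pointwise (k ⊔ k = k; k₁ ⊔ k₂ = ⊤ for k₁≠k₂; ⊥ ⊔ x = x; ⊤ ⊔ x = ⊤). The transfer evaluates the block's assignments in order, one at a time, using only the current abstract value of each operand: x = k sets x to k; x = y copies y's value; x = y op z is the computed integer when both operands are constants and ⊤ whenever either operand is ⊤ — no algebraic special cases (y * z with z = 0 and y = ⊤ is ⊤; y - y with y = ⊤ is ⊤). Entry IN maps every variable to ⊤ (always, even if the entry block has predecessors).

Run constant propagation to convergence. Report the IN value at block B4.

Per-block solution:
  B0:   IN=(all ⊤)   OUT={a:0; rest ⊤}
  B1:   IN={a:0; rest ⊤}   OUT={a:3; rest ⊤}
  B2:   IN={a:3; rest ⊤}   OUT={a:3, b:3, f:6; rest ⊤}
  B3:   IN={a:3, b:3, f:6; rest ⊤}   OUT={a:3, b:3, c:4, f:6; rest ⊤}
  B4:   IN={a:3, b:3, c:4, f:6; rest ⊤}   OUT={a:3, b:3, c:18, f:6; rest ⊤}
  B5:   IN={a:3, b:3, c:18, f:6; rest ⊤}   OUT={a:3, b:5, c:18, e:0, f:6; rest ⊤}
  B6:   IN={a:3, b:5, c:18, e:0, f:6; rest ⊤}   OUT={a:36, b:5, c:18, e:0, f:6; rest ⊤}
  B7:   IN={a:36, b:5, c:18, e:0, f:6; rest ⊤}   OUT={a:-18, b:5, c:18, e:0, f:6; rest ⊤}
  B8:   IN={a:-18, b:5, c:18, e:0, f:6; rest ⊤}   OUT={a:1, b:5, c:18, e:0, f:6; rest ⊤}

Merge at B4: IN[B4] = OUT[B3] = {a: 3, b: 3, c: 4, d: ⊤, e: ⊤, f: 6}

Answer: {a: 3, b: 3, c: 4, d: ⊤, e: ⊤, f: 6}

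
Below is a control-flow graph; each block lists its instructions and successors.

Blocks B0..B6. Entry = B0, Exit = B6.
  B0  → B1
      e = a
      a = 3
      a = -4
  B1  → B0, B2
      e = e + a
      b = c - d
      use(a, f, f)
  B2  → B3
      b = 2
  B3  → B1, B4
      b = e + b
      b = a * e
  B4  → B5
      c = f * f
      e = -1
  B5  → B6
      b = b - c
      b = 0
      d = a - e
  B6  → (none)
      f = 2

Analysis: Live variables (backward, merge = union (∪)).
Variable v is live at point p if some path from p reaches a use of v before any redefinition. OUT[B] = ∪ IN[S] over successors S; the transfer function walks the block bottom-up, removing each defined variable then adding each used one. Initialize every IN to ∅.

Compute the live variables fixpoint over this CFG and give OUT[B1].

Per-block solution:
  B0:  IN={a, c, d, f}  OUT={a, c, d, e, f}
  B1:  IN={a, c, d, e, f}  OUT={a, c, d, e, f}
  B2:  IN={a, c, d, e, f}  OUT={a, b, c, d, e, f}
  B3:  IN={a, b, c, d, e, f}  OUT={a, b, c, d, e, f}
  B4:  IN={a, b, f}  OUT={a, b, c, e}
  B5:  IN={a, b, c, e}  OUT={}
  B6:  IN={}  OUT={}

Merge at B1: OUT[B1] = IN[B0] ⊔ IN[B2] = {a, c, d, e, f}

Answer: {a, c, d, e, f}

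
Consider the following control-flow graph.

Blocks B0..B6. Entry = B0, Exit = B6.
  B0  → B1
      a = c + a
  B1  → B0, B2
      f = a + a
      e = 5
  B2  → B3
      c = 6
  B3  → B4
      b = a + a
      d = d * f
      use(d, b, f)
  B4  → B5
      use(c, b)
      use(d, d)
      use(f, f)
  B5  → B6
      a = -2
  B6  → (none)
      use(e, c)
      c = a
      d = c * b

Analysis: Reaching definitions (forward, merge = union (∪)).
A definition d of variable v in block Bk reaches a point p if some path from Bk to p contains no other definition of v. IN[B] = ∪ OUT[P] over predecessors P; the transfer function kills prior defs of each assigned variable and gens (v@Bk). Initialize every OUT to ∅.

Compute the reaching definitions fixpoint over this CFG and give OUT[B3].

Converged values:
  B0: | IN={a@B0, e@B1, f@B1} | OUT={a@B0, e@B1, f@B1}
  B1: | IN={a@B0, e@B1, f@B1} | OUT={a@B0, e@B1, f@B1}
  B2: | IN={a@B0, e@B1, f@B1} | OUT={a@B0, c@B2, e@B1, f@B1}
  B3: | IN={a@B0, c@B2, e@B1, f@B1} | OUT={a@B0, b@B3, c@B2, d@B3, e@B1, f@B1}
  B4: | IN={a@B0, b@B3, c@B2, d@B3, e@B1, f@B1} | OUT={a@B0, b@B3, c@B2, d@B3, e@B1, f@B1}
  B5: | IN={a@B0, b@B3, c@B2, d@B3, e@B1, f@B1} | OUT={a@B5, b@B3, c@B2, d@B3, e@B1, f@B1}
  B6: | IN={a@B5, b@B3, c@B2, d@B3, e@B1, f@B1} | OUT={a@B5, b@B3, c@B6, d@B6, e@B1, f@B1}

Merge at B3: IN[B3] = OUT[B2] = {a@B0, c@B2, e@B1, f@B1}
Applying B3's transfer function to that IN value gives OUT[B3] (row B3 above).

Answer: {a@B0, b@B3, c@B2, d@B3, e@B1, f@B1}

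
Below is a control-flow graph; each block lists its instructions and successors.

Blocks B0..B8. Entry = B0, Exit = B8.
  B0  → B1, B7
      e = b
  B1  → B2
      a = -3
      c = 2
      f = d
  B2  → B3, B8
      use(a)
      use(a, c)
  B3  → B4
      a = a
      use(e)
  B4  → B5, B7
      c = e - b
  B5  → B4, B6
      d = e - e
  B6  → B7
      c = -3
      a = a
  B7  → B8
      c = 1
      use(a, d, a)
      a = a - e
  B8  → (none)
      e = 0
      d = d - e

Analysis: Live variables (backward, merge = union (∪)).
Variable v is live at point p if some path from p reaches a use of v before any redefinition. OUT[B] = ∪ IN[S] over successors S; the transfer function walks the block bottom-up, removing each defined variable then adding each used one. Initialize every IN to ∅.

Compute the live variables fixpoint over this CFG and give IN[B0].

Converged values:
  B0:   IN={a, b, d}   OUT={a, b, d, e}
  B1:   IN={b, d, e}   OUT={a, b, c, d, e}
  B2:   IN={a, b, c, d, e}   OUT={a, b, d, e}
  B3:   IN={a, b, d, e}   OUT={a, b, d, e}
  B4:   IN={a, b, d, e}   OUT={a, b, d, e}
  B5:   IN={a, b, e}   OUT={a, b, d, e}
  B6:   IN={a, d, e}   OUT={a, d, e}
  B7:   IN={a, d, e}   OUT={d}
  B8:   IN={d}   OUT={}

Merge at B0: OUT[B0] = IN[B1] ⊔ IN[B7] = {a, b, d, e}
Applying B0's transfer function to that OUT value gives IN[B0] (row B0 above).

Answer: {a, b, d}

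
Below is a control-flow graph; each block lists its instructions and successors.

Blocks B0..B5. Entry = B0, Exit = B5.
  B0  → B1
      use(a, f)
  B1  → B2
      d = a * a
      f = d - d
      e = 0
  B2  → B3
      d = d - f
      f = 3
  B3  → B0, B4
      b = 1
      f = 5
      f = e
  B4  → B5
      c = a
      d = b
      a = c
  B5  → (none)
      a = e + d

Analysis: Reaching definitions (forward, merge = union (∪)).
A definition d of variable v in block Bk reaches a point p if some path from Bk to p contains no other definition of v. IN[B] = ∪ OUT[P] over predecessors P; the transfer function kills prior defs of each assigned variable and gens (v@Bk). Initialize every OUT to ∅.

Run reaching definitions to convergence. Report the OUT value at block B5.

Per-block solution:
  B0: | IN={b@B3, d@B2, e@B1, f@B3} | OUT={b@B3, d@B2, e@B1, f@B3}
  B1: | IN={b@B3, d@B2, e@B1, f@B3} | OUT={b@B3, d@B1, e@B1, f@B1}
  B2: | IN={b@B3, d@B1, e@B1, f@B1} | OUT={b@B3, d@B2, e@B1, f@B2}
  B3: | IN={b@B3, d@B2, e@B1, f@B2} | OUT={b@B3, d@B2, e@B1, f@B3}
  B4: | IN={b@B3, d@B2, e@B1, f@B3} | OUT={a@B4, b@B3, c@B4, d@B4, e@B1, f@B3}
  B5: | IN={a@B4, b@B3, c@B4, d@B4, e@B1, f@B3} | OUT={a@B5, b@B3, c@B4, d@B4, e@B1, f@B3}

Merge at B5: IN[B5] = OUT[B4] = {a@B4, b@B3, c@B4, d@B4, e@B1, f@B3}
Applying B5's transfer function to that IN value gives OUT[B5] (row B5 above).

Answer: {a@B5, b@B3, c@B4, d@B4, e@B1, f@B3}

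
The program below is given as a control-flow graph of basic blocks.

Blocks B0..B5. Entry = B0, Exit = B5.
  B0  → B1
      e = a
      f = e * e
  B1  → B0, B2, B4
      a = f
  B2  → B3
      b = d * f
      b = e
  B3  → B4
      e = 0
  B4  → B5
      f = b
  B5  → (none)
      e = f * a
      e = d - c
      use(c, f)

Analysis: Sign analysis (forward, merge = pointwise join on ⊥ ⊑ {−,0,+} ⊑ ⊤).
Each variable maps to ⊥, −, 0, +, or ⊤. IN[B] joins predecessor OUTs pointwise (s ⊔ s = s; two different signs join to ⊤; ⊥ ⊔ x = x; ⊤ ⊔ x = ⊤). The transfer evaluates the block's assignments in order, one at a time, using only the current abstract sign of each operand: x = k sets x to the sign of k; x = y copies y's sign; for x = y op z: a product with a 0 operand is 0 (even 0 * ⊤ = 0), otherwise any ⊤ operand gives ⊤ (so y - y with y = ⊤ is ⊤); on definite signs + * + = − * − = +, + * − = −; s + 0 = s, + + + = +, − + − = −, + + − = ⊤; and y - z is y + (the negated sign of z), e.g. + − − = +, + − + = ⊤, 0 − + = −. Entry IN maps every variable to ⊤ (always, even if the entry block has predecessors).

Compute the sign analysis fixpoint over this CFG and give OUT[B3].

Per-block solution:
  B0:   IN=(all ⊤)   OUT=(all ⊤)
  B1:   IN=(all ⊤)   OUT=(all ⊤)
  B2:   IN=(all ⊤)   OUT=(all ⊤)
  B3:   IN=(all ⊤)   OUT={e:0; rest ⊤}
  B4:   IN=(all ⊤)   OUT=(all ⊤)
  B5:   IN=(all ⊤)   OUT=(all ⊤)

Merge at B3: IN[B3] = OUT[B2] = {a: ⊤, b: ⊤, c: ⊤, d: ⊤, e: ⊤, f: ⊤}
Applying B3's transfer function to that IN value gives OUT[B3] (row B3 above).

Answer: {a: ⊤, b: ⊤, c: ⊤, d: ⊤, e: 0, f: ⊤}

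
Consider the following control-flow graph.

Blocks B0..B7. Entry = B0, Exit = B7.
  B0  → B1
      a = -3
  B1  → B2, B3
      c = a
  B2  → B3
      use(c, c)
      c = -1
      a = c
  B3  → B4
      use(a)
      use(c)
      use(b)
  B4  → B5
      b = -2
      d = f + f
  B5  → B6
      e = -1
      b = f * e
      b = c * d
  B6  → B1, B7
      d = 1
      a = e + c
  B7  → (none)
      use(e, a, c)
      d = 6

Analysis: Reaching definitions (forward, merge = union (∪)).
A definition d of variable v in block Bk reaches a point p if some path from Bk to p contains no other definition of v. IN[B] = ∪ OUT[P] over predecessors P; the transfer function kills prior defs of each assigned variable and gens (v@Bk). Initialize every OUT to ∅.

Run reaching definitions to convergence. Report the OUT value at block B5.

Converged values:
  B0: | IN={} | OUT={a@B0}
  B1: | IN={a@B0, a@B6, b@B5, c@B1, c@B2, d@B6, e@B5} | OUT={a@B0, a@B6, b@B5, c@B1, d@B6, e@B5}
  B2: | IN={a@B0, a@B6, b@B5, c@B1, d@B6, e@B5} | OUT={a@B2, b@B5, c@B2, d@B6, e@B5}
  B3: | IN={a@B0, a@B2, a@B6, b@B5, c@B1, c@B2, d@B6, e@B5} | OUT={a@B0, a@B2, a@B6, b@B5, c@B1, c@B2, d@B6, e@B5}
  B4: | IN={a@B0, a@B2, a@B6, b@B5, c@B1, c@B2, d@B6, e@B5} | OUT={a@B0, a@B2, a@B6, b@B4, c@B1, c@B2, d@B4, e@B5}
  B5: | IN={a@B0, a@B2, a@B6, b@B4, c@B1, c@B2, d@B4, e@B5} | OUT={a@B0, a@B2, a@B6, b@B5, c@B1, c@B2, d@B4, e@B5}
  B6: | IN={a@B0, a@B2, a@B6, b@B5, c@B1, c@B2, d@B4, e@B5} | OUT={a@B6, b@B5, c@B1, c@B2, d@B6, e@B5}
  B7: | IN={a@B6, b@B5, c@B1, c@B2, d@B6, e@B5} | OUT={a@B6, b@B5, c@B1, c@B2, d@B7, e@B5}

Merge at B5: IN[B5] = OUT[B4] = {a@B0, a@B2, a@B6, b@B4, c@B1, c@B2, d@B4, e@B5}
Applying B5's transfer function to that IN value gives OUT[B5] (row B5 above).

Answer: {a@B0, a@B2, a@B6, b@B5, c@B1, c@B2, d@B4, e@B5}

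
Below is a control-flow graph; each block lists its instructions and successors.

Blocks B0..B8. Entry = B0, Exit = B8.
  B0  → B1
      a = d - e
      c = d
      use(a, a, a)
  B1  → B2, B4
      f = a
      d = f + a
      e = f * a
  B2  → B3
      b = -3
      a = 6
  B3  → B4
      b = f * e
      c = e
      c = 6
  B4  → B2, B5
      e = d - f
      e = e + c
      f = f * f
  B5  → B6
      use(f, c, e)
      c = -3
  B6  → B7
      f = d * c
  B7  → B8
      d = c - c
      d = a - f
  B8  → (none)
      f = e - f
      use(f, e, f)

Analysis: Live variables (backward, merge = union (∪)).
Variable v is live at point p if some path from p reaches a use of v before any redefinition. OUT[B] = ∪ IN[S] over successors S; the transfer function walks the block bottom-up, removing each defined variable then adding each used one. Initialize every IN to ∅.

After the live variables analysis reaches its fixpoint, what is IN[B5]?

Answer: {a, c, d, e, f}

Trace:
Per-block solution:
  B0:   IN={d, e}   OUT={a, c}
  B1:   IN={a, c}   OUT={a, c, d, e, f}
  B2:   IN={d, e, f}   OUT={a, d, e, f}
  B3:   IN={a, d, e, f}   OUT={a, c, d, f}
  B4:   IN={a, c, d, f}   OUT={a, c, d, e, f}
  B5:   IN={a, c, d, e, f}   OUT={a, c, d, e}
  B6:   IN={a, c, d, e}   OUT={a, c, e, f}
  B7:   IN={a, c, e, f}   OUT={e, f}
  B8:   IN={e, f}   OUT={}

Merge at B5: OUT[B5] = IN[B6] = {a, c, d, e}
Applying B5's transfer function to that OUT value gives IN[B5] (row B5 above).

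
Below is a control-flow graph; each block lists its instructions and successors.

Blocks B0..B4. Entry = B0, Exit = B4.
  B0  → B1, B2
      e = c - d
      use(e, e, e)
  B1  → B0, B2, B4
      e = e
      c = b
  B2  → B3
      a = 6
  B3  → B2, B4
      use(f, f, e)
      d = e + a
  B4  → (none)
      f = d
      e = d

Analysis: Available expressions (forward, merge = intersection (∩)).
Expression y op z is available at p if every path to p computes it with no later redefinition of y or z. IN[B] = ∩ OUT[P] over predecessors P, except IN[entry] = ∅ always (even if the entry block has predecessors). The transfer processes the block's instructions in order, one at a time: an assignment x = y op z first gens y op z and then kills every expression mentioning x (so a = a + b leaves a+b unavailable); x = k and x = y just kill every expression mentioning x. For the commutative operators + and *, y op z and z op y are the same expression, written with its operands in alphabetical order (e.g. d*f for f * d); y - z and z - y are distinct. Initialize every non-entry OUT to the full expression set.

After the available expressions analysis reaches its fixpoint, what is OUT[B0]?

Converged values:
  B0:   IN={}   OUT={c-d}
  B1:   IN={c-d}   OUT={}
  B2:   IN={}   OUT={}
  B3:   IN={}   OUT={a+e}
  B4:   IN={}   OUT={}

Merge at B0 (entry node, so the boundary value {} is joined with the incoming edge(s)): IN[B0] = {} ∩ OUT[B1] = {}
Applying B0's transfer function to that IN value gives OUT[B0] (row B0 above).

Answer: {c-d}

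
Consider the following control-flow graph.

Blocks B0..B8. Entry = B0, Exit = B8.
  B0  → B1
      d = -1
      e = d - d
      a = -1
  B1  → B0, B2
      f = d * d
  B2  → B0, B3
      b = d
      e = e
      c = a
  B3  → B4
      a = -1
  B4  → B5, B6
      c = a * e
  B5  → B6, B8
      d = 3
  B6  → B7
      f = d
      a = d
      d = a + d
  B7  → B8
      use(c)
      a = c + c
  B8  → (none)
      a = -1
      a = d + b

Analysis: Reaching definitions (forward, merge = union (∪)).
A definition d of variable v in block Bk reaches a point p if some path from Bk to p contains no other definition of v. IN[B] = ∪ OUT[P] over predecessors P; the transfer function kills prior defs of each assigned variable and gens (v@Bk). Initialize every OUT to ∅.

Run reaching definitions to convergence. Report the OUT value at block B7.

Per-block solution:
  B0: | IN={a@B0, b@B2, c@B2, d@B0, e@B0, e@B2, f@B1} | OUT={a@B0, b@B2, c@B2, d@B0, e@B0, f@B1}
  B1: | IN={a@B0, b@B2, c@B2, d@B0, e@B0, f@B1} | OUT={a@B0, b@B2, c@B2, d@B0, e@B0, f@B1}
  B2: | IN={a@B0, b@B2, c@B2, d@B0, e@B0, f@B1} | OUT={a@B0, b@B2, c@B2, d@B0, e@B2, f@B1}
  B3: | IN={a@B0, b@B2, c@B2, d@B0, e@B2, f@B1} | OUT={a@B3, b@B2, c@B2, d@B0, e@B2, f@B1}
  B4: | IN={a@B3, b@B2, c@B2, d@B0, e@B2, f@B1} | OUT={a@B3, b@B2, c@B4, d@B0, e@B2, f@B1}
  B5: | IN={a@B3, b@B2, c@B4, d@B0, e@B2, f@B1} | OUT={a@B3, b@B2, c@B4, d@B5, e@B2, f@B1}
  B6: | IN={a@B3, b@B2, c@B4, d@B0, d@B5, e@B2, f@B1} | OUT={a@B6, b@B2, c@B4, d@B6, e@B2, f@B6}
  B7: | IN={a@B6, b@B2, c@B4, d@B6, e@B2, f@B6} | OUT={a@B7, b@B2, c@B4, d@B6, e@B2, f@B6}
  B8: | IN={a@B3, a@B7, b@B2, c@B4, d@B5, d@B6, e@B2, f@B1, f@B6} | OUT={a@B8, b@B2, c@B4, d@B5, d@B6, e@B2, f@B1, f@B6}

Merge at B7: IN[B7] = OUT[B6] = {a@B6, b@B2, c@B4, d@B6, e@B2, f@B6}
Applying B7's transfer function to that IN value gives OUT[B7] (row B7 above).

Answer: {a@B7, b@B2, c@B4, d@B6, e@B2, f@B6}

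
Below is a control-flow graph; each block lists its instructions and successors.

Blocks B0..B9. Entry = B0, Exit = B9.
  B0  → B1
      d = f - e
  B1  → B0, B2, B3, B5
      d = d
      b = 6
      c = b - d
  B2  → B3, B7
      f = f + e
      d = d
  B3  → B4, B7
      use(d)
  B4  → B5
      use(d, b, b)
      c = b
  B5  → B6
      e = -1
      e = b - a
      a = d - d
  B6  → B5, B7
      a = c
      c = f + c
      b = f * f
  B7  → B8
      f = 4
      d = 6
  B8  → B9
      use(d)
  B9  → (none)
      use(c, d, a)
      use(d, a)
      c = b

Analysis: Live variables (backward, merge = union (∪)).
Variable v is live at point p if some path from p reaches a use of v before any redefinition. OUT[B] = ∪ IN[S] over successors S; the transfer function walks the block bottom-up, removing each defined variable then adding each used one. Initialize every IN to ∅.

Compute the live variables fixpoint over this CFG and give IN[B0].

Answer: {a, e, f}

Working:
Per-block solution:
  B0:  IN={a, e, f}  OUT={a, d, e, f}
  B1:  IN={a, d, e, f}  OUT={a, b, c, d, e, f}
  B2:  IN={a, b, c, d, e, f}  OUT={a, b, c, d, f}
  B3:  IN={a, b, c, d, f}  OUT={a, b, c, d, f}
  B4:  IN={a, b, d, f}  OUT={a, b, c, d, f}
  B5:  IN={a, b, c, d, f}  OUT={c, d, f}
  B6:  IN={c, d, f}  OUT={a, b, c, d, f}
  B7:  IN={a, b, c}  OUT={a, b, c, d}
  B8:  IN={a, b, c, d}  OUT={a, b, c, d}
  B9:  IN={a, b, c, d}  OUT={}

Merge at B0: OUT[B0] = IN[B1] = {a, d, e, f}
Applying B0's transfer function to that OUT value gives IN[B0] (row B0 above).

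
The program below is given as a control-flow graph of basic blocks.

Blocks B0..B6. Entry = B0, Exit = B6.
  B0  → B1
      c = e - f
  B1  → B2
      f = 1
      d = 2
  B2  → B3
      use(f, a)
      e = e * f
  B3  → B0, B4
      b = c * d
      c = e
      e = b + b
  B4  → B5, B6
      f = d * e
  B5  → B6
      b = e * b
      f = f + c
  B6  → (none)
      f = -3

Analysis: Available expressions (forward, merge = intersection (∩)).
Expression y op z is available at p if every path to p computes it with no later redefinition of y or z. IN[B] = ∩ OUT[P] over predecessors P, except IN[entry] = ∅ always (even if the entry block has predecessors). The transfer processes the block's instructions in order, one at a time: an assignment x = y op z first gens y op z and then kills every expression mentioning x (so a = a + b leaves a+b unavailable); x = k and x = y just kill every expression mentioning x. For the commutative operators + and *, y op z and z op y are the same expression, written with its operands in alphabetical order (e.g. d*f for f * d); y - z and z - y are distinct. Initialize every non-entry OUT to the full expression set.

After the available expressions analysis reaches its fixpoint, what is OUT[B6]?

Answer: {d*e}

Working:
Fixpoint table:
  B0:   IN={}   OUT={e-f}
  B1:   IN={e-f}   OUT={}
  B2:   IN={}   OUT={}
  B3:   IN={}   OUT={b+b}
  B4:   IN={b+b}   OUT={b+b, d*e}
  B5:   IN={b+b, d*e}   OUT={d*e}
  B6:   IN={d*e}   OUT={d*e}

Merge at B6: IN[B6] = OUT[B4] ∩ OUT[B5] = {d*e}
Applying B6's transfer function to that IN value gives OUT[B6] (row B6 above).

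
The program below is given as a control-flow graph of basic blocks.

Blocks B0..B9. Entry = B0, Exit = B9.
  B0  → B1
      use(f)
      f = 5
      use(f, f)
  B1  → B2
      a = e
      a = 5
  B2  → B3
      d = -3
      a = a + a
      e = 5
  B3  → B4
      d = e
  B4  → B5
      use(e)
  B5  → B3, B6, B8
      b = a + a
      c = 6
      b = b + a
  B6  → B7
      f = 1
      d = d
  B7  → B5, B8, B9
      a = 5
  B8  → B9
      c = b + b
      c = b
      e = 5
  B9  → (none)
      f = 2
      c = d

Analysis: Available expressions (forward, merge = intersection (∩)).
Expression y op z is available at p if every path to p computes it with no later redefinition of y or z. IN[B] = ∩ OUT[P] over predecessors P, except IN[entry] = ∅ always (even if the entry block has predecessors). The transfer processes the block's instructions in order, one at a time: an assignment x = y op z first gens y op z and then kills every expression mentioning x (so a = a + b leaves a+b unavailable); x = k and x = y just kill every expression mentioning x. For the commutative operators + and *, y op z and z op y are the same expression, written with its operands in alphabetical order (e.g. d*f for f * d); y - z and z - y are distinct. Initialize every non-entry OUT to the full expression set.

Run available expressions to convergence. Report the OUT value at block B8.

Converged values:
  B0:  IN={}  OUT={}
  B1:  IN={}  OUT={}
  B2:  IN={}  OUT={}
  B3:  IN={}  OUT={}
  B4:  IN={}  OUT={}
  B5:  IN={}  OUT={a+a}
  B6:  IN={a+a}  OUT={a+a}
  B7:  IN={a+a}  OUT={}
  B8:  IN={}  OUT={b+b}
  B9:  IN={}  OUT={}

Merge at B8: IN[B8] = OUT[B5] ∩ OUT[B7] = {}
Applying B8's transfer function to that IN value gives OUT[B8] (row B8 above).

Answer: {b+b}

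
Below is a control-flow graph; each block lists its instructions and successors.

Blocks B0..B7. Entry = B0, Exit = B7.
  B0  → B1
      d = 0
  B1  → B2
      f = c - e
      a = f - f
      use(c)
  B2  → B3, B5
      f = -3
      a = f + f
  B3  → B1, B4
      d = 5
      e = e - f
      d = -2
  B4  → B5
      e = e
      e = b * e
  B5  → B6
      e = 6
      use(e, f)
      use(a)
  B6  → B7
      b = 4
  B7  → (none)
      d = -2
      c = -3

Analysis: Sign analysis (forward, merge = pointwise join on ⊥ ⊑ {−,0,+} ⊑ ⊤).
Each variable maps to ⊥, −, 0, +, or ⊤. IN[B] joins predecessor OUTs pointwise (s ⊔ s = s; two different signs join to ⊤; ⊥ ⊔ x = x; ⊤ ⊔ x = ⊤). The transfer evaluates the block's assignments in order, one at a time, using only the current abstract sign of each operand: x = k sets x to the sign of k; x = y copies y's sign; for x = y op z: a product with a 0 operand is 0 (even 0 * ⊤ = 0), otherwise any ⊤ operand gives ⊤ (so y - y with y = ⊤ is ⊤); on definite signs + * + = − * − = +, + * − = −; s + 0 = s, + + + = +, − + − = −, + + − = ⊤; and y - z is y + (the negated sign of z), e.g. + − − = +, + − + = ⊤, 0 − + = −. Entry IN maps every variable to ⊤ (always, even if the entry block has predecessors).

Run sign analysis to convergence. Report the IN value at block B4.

Answer: {a: -, b: ⊤, c: ⊤, d: -, e: ⊤, f: -}

Trace:
Converged values:
  B0:   IN=(all ⊤)   OUT={d:0; rest ⊤}
  B1:   IN=(all ⊤)   OUT=(all ⊤)
  B2:   IN=(all ⊤)   OUT={a:-, f:-; rest ⊤}
  B3:   IN={a:-, f:-; rest ⊤}   OUT={a:-, d:-, f:-; rest ⊤}
  B4:   IN={a:-, d:-, f:-; rest ⊤}   OUT={a:-, d:-, f:-; rest ⊤}
  B5:   IN={a:-, f:-; rest ⊤}   OUT={a:-, e:+, f:-; rest ⊤}
  B6:   IN={a:-, e:+, f:-; rest ⊤}   OUT={a:-, b:+, e:+, f:-; rest ⊤}
  B7:   IN={a:-, b:+, e:+, f:-; rest ⊤}   OUT={a:-, b:+, c:-, d:-, e:+, f:-; rest ⊤}

Merge at B4: IN[B4] = OUT[B3] = {a: -, b: ⊤, c: ⊤, d: -, e: ⊤, f: -}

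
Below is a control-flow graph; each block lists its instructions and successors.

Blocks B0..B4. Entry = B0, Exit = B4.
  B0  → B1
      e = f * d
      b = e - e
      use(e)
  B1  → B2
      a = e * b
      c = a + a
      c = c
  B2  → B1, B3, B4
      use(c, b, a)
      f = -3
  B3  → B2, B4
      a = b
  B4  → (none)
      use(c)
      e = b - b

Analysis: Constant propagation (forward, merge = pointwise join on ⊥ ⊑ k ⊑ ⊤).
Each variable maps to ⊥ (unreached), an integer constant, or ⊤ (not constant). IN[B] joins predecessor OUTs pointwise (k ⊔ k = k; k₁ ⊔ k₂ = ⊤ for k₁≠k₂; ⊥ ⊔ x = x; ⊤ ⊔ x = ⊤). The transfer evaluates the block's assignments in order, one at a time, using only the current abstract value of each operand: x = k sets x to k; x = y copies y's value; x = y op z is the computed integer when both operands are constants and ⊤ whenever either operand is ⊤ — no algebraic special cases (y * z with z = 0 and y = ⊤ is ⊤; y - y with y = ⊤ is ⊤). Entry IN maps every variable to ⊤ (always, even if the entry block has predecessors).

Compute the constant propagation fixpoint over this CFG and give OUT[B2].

Answer: {a: ⊤, b: ⊤, c: ⊤, d: ⊤, e: ⊤, f: -3}

Working:
Converged values:
  B0:  IN=(all ⊤)  OUT=(all ⊤)
  B1:  IN=(all ⊤)  OUT=(all ⊤)
  B2:  IN=(all ⊤)  OUT={f:-3; rest ⊤}
  B3:  IN={f:-3; rest ⊤}  OUT={f:-3; rest ⊤}
  B4:  IN={f:-3; rest ⊤}  OUT={f:-3; rest ⊤}

Merge at B2: IN[B2] = OUT[B1] ⊔ OUT[B3] = {a: ⊤, b: ⊤, c: ⊤, d: ⊤, e: ⊤, f: ⊤}
Applying B2's transfer function to that IN value gives OUT[B2] (row B2 above).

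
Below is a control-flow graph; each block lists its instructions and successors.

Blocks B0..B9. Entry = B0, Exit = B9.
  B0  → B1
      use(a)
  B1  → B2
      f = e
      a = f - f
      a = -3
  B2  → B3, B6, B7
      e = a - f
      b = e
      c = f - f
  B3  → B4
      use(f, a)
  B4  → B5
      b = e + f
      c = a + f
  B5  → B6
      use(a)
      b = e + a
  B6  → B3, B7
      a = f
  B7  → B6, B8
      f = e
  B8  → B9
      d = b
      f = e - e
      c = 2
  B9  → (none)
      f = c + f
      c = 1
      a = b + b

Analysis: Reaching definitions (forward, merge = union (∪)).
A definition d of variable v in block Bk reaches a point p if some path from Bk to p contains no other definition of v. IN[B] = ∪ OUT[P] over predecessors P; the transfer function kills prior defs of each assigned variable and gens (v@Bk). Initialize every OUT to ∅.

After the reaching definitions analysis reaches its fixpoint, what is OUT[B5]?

Answer: {a@B1, a@B6, b@B5, c@B4, e@B2, f@B1, f@B7}

Trace:
Per-block solution:
  B0:  IN={}  OUT={}
  B1:  IN={}  OUT={a@B1, f@B1}
  B2:  IN={a@B1, f@B1}  OUT={a@B1, b@B2, c@B2, e@B2, f@B1}
  B3:  IN={a@B1, a@B6, b@B2, b@B5, c@B2, c@B4, e@B2, f@B1, f@B7}  OUT={a@B1, a@B6, b@B2, b@B5, c@B2, c@B4, e@B2, f@B1, f@B7}
  B4:  IN={a@B1, a@B6, b@B2, b@B5, c@B2, c@B4, e@B2, f@B1, f@B7}  OUT={a@B1, a@B6, b@B4, c@B4, e@B2, f@B1, f@B7}
  B5:  IN={a@B1, a@B6, b@B4, c@B4, e@B2, f@B1, f@B7}  OUT={a@B1, a@B6, b@B5, c@B4, e@B2, f@B1, f@B7}
  B6:  IN={a@B1, a@B6, b@B2, b@B5, c@B2, c@B4, e@B2, f@B1, f@B7}  OUT={a@B6, b@B2, b@B5, c@B2, c@B4, e@B2, f@B1, f@B7}
  B7:  IN={a@B1, a@B6, b@B2, b@B5, c@B2, c@B4, e@B2, f@B1, f@B7}  OUT={a@B1, a@B6, b@B2, b@B5, c@B2, c@B4, e@B2, f@B7}
  B8:  IN={a@B1, a@B6, b@B2, b@B5, c@B2, c@B4, e@B2, f@B7}  OUT={a@B1, a@B6, b@B2, b@B5, c@B8, d@B8, e@B2, f@B8}
  B9:  IN={a@B1, a@B6, b@B2, b@B5, c@B8, d@B8, e@B2, f@B8}  OUT={a@B9, b@B2, b@B5, c@B9, d@B8, e@B2, f@B9}

Merge at B5: IN[B5] = OUT[B4] = {a@B1, a@B6, b@B4, c@B4, e@B2, f@B1, f@B7}
Applying B5's transfer function to that IN value gives OUT[B5] (row B5 above).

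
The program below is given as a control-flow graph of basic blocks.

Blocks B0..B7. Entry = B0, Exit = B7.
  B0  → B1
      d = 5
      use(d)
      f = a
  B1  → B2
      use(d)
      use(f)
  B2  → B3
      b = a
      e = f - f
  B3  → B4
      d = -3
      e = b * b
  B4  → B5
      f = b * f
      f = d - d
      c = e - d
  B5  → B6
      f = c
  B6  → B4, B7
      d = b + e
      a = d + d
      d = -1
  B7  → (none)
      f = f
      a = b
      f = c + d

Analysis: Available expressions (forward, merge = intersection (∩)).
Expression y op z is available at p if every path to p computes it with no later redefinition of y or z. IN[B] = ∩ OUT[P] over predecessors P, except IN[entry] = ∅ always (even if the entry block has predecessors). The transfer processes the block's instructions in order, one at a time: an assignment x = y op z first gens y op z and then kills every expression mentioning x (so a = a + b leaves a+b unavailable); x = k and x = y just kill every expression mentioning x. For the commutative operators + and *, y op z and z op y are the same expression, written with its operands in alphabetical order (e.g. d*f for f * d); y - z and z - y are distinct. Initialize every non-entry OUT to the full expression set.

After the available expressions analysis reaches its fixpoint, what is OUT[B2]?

Answer: {f-f}

Derivation:
Per-block solution:
  B0:   IN={}   OUT={}
  B1:   IN={}   OUT={}
  B2:   IN={}   OUT={f-f}
  B3:   IN={f-f}   OUT={b*b, f-f}
  B4:   IN={b*b}   OUT={b*b, d-d, e-d}
  B5:   IN={b*b, d-d, e-d}   OUT={b*b, d-d, e-d}
  B6:   IN={b*b, d-d, e-d}   OUT={b*b, b+e}
  B7:   IN={b*b, b+e}   OUT={b*b, b+e, c+d}

Merge at B2: IN[B2] = OUT[B1] = {}
Applying B2's transfer function to that IN value gives OUT[B2] (row B2 above).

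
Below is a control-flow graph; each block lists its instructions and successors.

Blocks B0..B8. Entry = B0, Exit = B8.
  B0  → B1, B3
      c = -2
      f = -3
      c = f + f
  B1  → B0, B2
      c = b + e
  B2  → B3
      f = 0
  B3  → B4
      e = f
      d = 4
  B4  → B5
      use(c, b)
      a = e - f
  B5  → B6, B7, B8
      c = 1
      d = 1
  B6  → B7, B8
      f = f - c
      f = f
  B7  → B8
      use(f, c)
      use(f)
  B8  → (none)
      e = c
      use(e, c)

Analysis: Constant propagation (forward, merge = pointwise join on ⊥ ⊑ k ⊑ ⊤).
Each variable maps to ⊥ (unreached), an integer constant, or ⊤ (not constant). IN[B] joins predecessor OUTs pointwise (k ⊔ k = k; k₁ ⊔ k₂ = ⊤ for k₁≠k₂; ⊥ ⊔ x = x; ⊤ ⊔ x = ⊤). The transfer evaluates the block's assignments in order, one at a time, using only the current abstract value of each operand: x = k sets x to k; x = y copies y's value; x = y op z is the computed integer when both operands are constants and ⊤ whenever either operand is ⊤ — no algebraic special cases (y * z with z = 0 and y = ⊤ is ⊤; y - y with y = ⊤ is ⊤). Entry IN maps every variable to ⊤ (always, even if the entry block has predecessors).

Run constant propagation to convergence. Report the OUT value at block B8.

Per-block solution:
  B0:   IN=(all ⊤)   OUT={c:-6, f:-3; rest ⊤}
  B1:   IN={c:-6, f:-3; rest ⊤}   OUT={f:-3; rest ⊤}
  B2:   IN={f:-3; rest ⊤}   OUT={f:0; rest ⊤}
  B3:   IN=(all ⊤)   OUT={d:4; rest ⊤}
  B4:   IN={d:4; rest ⊤}   OUT={d:4; rest ⊤}
  B5:   IN={d:4; rest ⊤}   OUT={c:1, d:1; rest ⊤}
  B6:   IN={c:1, d:1; rest ⊤}   OUT={c:1, d:1; rest ⊤}
  B7:   IN={c:1, d:1; rest ⊤}   OUT={c:1, d:1; rest ⊤}
  B8:   IN={c:1, d:1; rest ⊤}   OUT={c:1, d:1, e:1; rest ⊤}

Merge at B8: IN[B8] = OUT[B5] ⊔ OUT[B6] ⊔ OUT[B7] = {a: ⊤, b: ⊤, c: 1, d: 1, e: ⊤, f: ⊤}
Applying B8's transfer function to that IN value gives OUT[B8] (row B8 above).

Answer: {a: ⊤, b: ⊤, c: 1, d: 1, e: 1, f: ⊤}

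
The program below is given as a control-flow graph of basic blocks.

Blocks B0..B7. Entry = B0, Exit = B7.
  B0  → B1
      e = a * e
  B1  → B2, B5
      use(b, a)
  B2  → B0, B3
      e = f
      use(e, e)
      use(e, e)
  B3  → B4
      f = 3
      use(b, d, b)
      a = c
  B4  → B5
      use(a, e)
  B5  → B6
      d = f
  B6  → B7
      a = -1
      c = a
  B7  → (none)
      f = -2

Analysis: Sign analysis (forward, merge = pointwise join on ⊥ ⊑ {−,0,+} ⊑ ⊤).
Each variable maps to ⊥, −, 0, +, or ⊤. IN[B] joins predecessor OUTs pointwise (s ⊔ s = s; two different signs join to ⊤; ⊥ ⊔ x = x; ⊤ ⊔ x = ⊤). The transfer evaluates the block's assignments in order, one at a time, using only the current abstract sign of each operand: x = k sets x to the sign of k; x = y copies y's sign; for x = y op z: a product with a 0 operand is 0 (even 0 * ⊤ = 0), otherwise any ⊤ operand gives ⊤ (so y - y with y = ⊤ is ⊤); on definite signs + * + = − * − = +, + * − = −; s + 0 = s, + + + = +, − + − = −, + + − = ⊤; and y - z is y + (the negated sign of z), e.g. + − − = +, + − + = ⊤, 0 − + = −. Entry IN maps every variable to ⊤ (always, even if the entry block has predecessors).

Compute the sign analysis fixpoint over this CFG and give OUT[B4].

Answer: {a: ⊤, b: ⊤, c: ⊤, d: ⊤, e: ⊤, f: +}

Trace:
Converged values:
  B0:  IN=(all ⊤)  OUT=(all ⊤)
  B1:  IN=(all ⊤)  OUT=(all ⊤)
  B2:  IN=(all ⊤)  OUT=(all ⊤)
  B3:  IN=(all ⊤)  OUT={f:+; rest ⊤}
  B4:  IN={f:+; rest ⊤}  OUT={f:+; rest ⊤}
  B5:  IN=(all ⊤)  OUT=(all ⊤)
  B6:  IN=(all ⊤)  OUT={a:-, c:-; rest ⊤}
  B7:  IN={a:-, c:-; rest ⊤}  OUT={a:-, c:-, f:-; rest ⊤}

Merge at B4: IN[B4] = OUT[B3] = {a: ⊤, b: ⊤, c: ⊤, d: ⊤, e: ⊤, f: +}
Applying B4's transfer function to that IN value gives OUT[B4] (row B4 above).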